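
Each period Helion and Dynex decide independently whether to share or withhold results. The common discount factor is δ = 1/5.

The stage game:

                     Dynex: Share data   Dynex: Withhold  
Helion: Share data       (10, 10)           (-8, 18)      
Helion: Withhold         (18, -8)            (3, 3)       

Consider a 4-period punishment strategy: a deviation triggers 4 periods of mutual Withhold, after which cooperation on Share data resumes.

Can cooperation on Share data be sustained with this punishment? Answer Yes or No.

No

Comparing payoff streams over the 5 periods until play realigns: cooperate → 10(1+δ+…+δ^4); deviate → 18 + 3(δ+…+δ^4).
Cooperation is sustained iff (10−3)(δ+…+δ^4) ≥ 18−10.
δ+…+δ^4 = 1/5·(1−(1/5)^4)/(1−1/5) = 0.2496, and (18−10)/(10−3) = 1.1429.
0.2496 < 1.1429, so cooperation is not sustainable.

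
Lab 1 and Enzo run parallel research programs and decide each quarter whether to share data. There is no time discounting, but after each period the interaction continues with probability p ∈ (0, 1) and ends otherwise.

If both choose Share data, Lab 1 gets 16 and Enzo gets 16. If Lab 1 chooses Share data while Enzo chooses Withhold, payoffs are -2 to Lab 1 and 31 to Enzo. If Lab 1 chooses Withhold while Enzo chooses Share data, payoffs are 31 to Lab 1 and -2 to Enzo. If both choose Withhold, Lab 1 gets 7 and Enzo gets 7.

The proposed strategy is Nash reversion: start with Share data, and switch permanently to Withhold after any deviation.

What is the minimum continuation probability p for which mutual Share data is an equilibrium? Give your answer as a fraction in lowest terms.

With no time discounting, the continuation probability p plays the role of the discount factor.
Grim-trigger IC: 16/(1−p) ≥ 31 + 7p/(1−p) ⇒ p ≥ (31−16)/(31−7) = 5/8.

5/8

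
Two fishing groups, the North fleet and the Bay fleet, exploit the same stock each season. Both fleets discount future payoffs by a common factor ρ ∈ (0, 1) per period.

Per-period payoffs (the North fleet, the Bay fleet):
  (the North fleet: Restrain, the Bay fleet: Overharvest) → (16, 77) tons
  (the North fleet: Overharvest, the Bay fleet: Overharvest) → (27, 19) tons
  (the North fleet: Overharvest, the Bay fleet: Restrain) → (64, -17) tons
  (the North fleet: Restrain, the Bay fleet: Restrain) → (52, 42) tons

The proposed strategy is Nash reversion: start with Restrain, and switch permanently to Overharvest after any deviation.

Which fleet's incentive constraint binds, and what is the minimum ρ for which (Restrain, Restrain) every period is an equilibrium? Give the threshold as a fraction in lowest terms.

the Bay fleet; ρ ≥ 35/58

the North fleet: cooperation gives 52 each period; deviation gives 64 once then 27 forever.
  52/(1−ρ) ≥ 64 + 27ρ/(1−ρ) ⇒ ρ ≥ 12/37.
the Bay fleet: cooperation gives 42 each period; deviation gives 77 once then 19 forever.
  ρ ≥ 35/58.
Both must hold, so the binding constraint is the Bay fleet's: ρ ≥ 35/58.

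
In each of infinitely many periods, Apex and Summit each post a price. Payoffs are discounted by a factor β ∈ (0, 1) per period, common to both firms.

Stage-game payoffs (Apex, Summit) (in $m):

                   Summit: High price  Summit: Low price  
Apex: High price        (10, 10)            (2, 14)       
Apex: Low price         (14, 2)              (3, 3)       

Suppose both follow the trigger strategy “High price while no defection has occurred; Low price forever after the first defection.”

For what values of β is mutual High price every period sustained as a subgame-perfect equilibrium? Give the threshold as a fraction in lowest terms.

Cooperation forever yields 10 each period: 10/(1−β).
Deviating yields 14 once, then 3 forever: 14 + 3β/(1−β).
No profitable deviation requires 10/(1−β) ≥ 14 + 3β/(1−β).
Multiplying by (1−β): 10 ≥ 14(1−β) + 3β = 14 − 11β.
So 11β ≥ 4, i.e. β ≥ 4/11.

4/11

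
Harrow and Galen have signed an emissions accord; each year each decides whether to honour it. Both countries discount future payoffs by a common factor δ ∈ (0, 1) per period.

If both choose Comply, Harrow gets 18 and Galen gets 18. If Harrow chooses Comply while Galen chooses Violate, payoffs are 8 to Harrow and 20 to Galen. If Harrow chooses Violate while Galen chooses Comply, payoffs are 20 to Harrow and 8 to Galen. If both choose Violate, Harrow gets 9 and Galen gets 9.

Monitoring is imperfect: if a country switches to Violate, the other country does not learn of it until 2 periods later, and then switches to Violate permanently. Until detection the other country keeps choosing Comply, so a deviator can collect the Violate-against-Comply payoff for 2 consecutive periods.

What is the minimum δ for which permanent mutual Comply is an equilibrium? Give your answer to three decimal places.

0.426

The best deviation is to choose Violate for all 2 undetected periods, earning 20 each, then 9 forever once detected.
Deviation value: 20(1−δ^2)/(1−δ) + 9δ^2/(1−δ); cooperation value: 18/(1−δ).
IC: 18 ≥ 20(1−δ^2) + 9δ^2 = 20 − 11δ^2.
So δ^2 ≥ 2/11, giving δ ≥ (2/11)^(1/2) ≈ 0.426.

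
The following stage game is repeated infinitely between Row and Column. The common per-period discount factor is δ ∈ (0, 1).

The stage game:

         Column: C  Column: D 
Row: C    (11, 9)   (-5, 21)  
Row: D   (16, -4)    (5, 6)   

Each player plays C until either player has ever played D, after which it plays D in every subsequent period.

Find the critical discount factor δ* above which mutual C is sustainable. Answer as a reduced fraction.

Row: cooperation gives 11 each period; deviation gives 16 once then 5 forever.
  11/(1−δ) ≥ 16 + 5δ/(1−δ) ⇒ δ ≥ 5/11.
Column: cooperation gives 9 each period; deviation gives 21 once then 6 forever.
  δ ≥ 12/15 = 4/5.
Both must hold, so the binding constraint is Column's: δ ≥ 4/5.

4/5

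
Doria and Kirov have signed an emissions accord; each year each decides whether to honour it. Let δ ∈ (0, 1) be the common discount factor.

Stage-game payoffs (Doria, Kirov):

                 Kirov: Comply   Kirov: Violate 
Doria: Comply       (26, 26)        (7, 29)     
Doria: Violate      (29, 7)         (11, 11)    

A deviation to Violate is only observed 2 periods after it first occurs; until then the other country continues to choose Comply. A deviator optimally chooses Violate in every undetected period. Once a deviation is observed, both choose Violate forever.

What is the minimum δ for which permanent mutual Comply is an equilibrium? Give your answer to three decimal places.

The best deviation is to choose Violate for all 2 undetected periods, earning 29 each, then 11 forever once detected.
Deviation value: 29(1−δ^2)/(1−δ) + 11δ^2/(1−δ); cooperation value: 26/(1−δ).
IC: 26 ≥ 29(1−δ^2) + 11δ^2 = 29 − 18δ^2.
So δ^2 ≥ 3/18 = 1/6, giving δ ≥ (1/6)^(1/2) ≈ 0.408.

0.408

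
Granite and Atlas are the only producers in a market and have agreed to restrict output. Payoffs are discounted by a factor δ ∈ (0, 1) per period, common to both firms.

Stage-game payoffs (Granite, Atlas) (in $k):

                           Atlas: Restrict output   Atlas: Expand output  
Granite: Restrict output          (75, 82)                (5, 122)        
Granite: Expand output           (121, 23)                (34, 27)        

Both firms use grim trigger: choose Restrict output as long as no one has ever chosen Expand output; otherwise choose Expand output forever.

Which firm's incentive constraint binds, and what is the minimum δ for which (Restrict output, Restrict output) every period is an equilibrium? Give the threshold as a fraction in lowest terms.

Granite; δ ≥ 46/87

For Granite: deviation gain 121−75 = 46, per-period punishment loss 75−34 = 41. IC gives δ ≥ 46/87.
For Atlas: gain 40, loss 55 per period, so δ ≥ 40/95 = 8/19.
The tighter constraint is Granite's, so cooperation needs δ ≥ 46/87.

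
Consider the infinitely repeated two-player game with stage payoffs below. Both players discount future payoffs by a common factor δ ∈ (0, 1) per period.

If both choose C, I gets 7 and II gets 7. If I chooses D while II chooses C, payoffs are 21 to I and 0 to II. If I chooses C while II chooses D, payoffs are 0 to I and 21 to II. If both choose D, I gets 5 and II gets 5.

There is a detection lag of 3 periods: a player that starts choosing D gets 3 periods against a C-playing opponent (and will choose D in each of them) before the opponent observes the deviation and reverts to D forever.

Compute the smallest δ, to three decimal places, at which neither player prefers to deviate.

Deviating for the 3 undetected periods gains 21−7 = 14 per period over cooperation, then loses 7−5 = 2 per period forever once punishment starts.
Gain: 14(1 + δ + … + δ^2); loss: 2·δ^3/(1−δ).
No profitable deviation ⇔ 14(1−δ^3) ≤ 2·δ^3, i.e. δ^3 ≥ 14/(14+2) = 7/8.
Hence δ ≥ (7/8)^(1/3) ≈ 0.956.

0.956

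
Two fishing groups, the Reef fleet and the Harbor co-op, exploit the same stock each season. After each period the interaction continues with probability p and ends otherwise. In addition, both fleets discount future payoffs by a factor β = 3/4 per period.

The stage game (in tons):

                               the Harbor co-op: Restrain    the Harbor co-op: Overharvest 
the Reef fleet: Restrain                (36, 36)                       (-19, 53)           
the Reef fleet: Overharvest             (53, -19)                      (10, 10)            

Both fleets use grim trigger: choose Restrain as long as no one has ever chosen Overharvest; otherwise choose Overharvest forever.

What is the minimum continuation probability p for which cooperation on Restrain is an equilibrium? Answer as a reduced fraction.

With continuation probability p and discount β, the effective per-period discount factor is βp.
Grim-trigger IC: βp ≥ (53−36)/(53−10) = 17/43.
So p ≥ (17/43)/(3/4) = 68/129.

68/129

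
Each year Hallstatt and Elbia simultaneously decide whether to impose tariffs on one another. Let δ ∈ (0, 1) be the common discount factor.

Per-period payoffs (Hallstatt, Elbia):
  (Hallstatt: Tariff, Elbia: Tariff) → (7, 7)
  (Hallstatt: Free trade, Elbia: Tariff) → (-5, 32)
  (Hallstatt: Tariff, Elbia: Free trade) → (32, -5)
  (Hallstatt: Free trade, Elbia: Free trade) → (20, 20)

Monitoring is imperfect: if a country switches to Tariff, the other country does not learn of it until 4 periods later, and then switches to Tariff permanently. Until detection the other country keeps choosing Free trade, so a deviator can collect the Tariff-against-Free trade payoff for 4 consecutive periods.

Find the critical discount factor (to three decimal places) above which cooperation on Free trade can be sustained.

0.832

Deviating for the 4 undetected periods gains 32−20 = 12 per period over cooperation, then loses 20−7 = 13 per period forever once punishment starts.
Gain: 12(1 + δ + … + δ^3); loss: 13·δ^4/(1−δ).
No profitable deviation ⇔ 12(1−δ^4) ≤ 13·δ^4, i.e. δ^4 ≥ 12/(12+13) = 12/25.
Hence δ ≥ (12/25)^(1/4) ≈ 0.832.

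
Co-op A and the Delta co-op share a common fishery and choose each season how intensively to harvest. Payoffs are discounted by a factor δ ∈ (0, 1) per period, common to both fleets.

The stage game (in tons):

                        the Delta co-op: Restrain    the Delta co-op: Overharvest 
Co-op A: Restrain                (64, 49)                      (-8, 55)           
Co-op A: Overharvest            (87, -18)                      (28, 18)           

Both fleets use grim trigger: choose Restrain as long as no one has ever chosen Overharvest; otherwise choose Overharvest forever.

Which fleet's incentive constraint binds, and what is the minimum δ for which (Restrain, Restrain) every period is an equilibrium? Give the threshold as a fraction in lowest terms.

Co-op A: cooperation gives 64 each period; deviation gives 87 once then 28 forever.
  64/(1−δ) ≥ 87 + 28δ/(1−δ) ⇒ δ ≥ 23/59.
the Delta co-op: cooperation gives 49 each period; deviation gives 55 once then 18 forever.
  δ ≥ 6/37.
Both must hold, so the binding constraint is Co-op A's: δ ≥ 23/59.

Co-op A; δ ≥ 23/59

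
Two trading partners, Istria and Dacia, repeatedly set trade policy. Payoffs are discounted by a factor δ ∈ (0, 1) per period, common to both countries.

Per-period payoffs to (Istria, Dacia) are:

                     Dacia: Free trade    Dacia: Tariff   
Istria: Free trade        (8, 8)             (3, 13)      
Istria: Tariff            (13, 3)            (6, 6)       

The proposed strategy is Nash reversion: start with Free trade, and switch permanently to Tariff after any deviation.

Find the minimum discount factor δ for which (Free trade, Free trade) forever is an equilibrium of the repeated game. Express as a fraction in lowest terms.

8/(1−δ) ≥ 13 + 6δ/(1−δ)
8 ≥ 13 − 7δ
δ ≥ 5/7.

5/7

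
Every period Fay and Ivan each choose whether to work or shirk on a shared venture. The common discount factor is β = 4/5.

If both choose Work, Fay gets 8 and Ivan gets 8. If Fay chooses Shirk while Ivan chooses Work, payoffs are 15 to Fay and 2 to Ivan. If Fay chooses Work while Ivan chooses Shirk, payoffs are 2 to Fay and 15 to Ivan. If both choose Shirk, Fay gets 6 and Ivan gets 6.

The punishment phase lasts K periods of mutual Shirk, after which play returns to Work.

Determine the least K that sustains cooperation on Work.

IC: β(1−β^K)/(1−β) ≥ (15−8)/(8−6) = 7/2.
With β = 4/5: need 1 − β^K ≥ 7/2·(1−4/5)/(4/5), i.e. β^K ≤ 0.1250.
Since (4/5)^9 = 0.1342 and (4/5)^10 = 0.1074, the smallest such K is 10.

10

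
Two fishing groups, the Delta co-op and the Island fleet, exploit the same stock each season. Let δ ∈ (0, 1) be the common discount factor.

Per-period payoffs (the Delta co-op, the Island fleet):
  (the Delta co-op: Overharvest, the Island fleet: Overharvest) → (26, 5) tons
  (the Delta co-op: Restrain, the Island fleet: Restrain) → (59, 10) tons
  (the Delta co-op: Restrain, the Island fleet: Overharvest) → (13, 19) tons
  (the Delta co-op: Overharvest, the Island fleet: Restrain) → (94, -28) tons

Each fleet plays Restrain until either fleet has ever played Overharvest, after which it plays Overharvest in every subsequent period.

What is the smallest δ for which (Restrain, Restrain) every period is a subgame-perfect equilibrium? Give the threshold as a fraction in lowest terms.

the Delta co-op: cooperation gives 59 each period; deviation gives 94 once then 26 forever.
  59/(1−δ) ≥ 94 + 26δ/(1−δ) ⇒ δ ≥ 35/68.
the Island fleet: cooperation gives 10 each period; deviation gives 19 once then 5 forever.
  δ ≥ 9/14.
Both must hold, so the binding constraint is the Island fleet's: δ ≥ 9/14.

9/14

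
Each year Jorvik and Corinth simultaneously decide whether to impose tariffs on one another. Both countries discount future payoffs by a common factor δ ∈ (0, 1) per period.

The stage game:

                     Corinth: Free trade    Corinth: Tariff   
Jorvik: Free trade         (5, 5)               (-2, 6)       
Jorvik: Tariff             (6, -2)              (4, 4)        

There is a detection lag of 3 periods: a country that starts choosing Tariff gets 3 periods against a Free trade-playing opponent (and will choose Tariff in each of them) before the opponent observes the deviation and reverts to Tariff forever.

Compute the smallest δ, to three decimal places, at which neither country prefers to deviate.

The best deviation is to choose Tariff for all 3 undetected periods, earning 6 each, then 4 forever once detected.
Deviation value: 6(1−δ^3)/(1−δ) + 4δ^3/(1−δ); cooperation value: 5/(1−δ).
IC: 5 ≥ 6(1−δ^3) + 4δ^3 = 6 − 2δ^3.
So δ^3 ≥ 1/2, giving δ ≥ (1/2)^(1/3) ≈ 0.794.

0.794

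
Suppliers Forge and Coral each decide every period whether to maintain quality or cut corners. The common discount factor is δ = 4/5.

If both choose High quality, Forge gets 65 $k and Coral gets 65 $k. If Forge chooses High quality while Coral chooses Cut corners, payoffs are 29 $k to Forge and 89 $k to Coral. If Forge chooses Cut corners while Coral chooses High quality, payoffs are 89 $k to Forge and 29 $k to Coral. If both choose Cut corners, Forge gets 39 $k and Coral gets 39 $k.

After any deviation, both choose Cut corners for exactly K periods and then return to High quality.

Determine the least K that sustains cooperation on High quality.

IC: δ(1−δ^K)/(1−δ) ≥ (89−65)/(65−39) = 12/13.
With δ = 4/5: need 1 − δ^K ≥ 12/13·(1−4/5)/(4/5), i.e. δ^K ≤ 0.7692.
Since (4/5)^1 = 0.8000 and (4/5)^2 = 0.6400, the smallest such K is 2.

2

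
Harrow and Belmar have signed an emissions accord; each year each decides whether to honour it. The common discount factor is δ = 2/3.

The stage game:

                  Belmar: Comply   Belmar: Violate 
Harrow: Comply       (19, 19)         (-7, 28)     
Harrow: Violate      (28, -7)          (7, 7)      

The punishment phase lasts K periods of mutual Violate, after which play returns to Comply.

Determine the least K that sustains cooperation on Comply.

2

Need Σ_{k=1}^{K} δ^k ≥ (28−19)/(19−7) = 0.7500 at δ = 2/3.
At K = 1 the sum is 0.6667 < 0.7500; at K = 2 it is 1.1111 ≥ 0.7500.
So the minimum punishment length is K = 2.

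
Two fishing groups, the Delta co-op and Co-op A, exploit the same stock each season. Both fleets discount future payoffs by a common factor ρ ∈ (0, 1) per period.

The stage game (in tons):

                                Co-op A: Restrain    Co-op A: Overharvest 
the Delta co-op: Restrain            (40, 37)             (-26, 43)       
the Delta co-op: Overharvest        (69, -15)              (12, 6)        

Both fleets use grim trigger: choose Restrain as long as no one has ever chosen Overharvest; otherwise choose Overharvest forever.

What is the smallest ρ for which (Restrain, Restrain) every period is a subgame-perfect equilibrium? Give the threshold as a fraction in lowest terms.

the Delta co-op: cooperation gives 40 each period; deviation gives 69 once then 12 forever.
  40/(1−ρ) ≥ 69 + 12ρ/(1−ρ) ⇒ ρ ≥ 29/57.
Co-op A: cooperation gives 37 each period; deviation gives 43 once then 6 forever.
  ρ ≥ 6/37.
Both must hold, so the binding constraint is the Delta co-op's: ρ ≥ 29/57.

29/57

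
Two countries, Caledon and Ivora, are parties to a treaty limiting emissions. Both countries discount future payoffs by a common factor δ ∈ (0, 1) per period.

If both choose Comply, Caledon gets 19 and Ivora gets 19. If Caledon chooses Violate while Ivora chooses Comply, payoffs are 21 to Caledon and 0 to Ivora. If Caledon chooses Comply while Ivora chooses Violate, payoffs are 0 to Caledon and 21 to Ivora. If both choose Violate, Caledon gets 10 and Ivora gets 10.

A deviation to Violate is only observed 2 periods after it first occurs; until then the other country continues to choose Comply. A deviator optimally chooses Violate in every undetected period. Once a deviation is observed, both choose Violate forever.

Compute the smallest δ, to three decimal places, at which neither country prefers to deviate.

0.426

Deviating for the 2 undetected periods gains 21−19 = 2 per period over cooperation, then loses 19−10 = 9 per period forever once punishment starts.
Gain: 2(1 + δ + … + δ^1); loss: 9·δ^2/(1−δ).
No profitable deviation ⇔ 2(1−δ^2) ≤ 9·δ^2, i.e. δ^2 ≥ 2/(2+9) = 2/11.
Hence δ ≥ (2/11)^(1/2) ≈ 0.426.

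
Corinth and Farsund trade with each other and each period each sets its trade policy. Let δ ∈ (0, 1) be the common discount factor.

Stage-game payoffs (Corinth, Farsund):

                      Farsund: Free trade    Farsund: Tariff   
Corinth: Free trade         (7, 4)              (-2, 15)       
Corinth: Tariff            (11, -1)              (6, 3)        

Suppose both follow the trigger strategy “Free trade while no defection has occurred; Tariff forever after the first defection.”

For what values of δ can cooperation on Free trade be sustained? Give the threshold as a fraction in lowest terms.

Corinth: cooperation gives 7 each period; deviation gives 11 once then 6 forever.
  7/(1−δ) ≥ 11 + 6δ/(1−δ) ⇒ δ ≥ 4/5.
Farsund: cooperation gives 4 each period; deviation gives 15 once then 3 forever.
  δ ≥ 11/12.
Both must hold, so the binding constraint is Farsund's: δ ≥ 11/12.

11/12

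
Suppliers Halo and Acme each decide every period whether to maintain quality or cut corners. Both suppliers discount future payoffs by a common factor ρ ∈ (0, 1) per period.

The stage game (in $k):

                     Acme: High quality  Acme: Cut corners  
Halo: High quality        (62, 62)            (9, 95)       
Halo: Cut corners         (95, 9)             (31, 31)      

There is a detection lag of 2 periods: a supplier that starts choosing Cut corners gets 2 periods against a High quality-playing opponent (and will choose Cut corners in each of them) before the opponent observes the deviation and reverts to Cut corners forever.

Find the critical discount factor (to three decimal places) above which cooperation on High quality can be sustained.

0.718

A deviator earns 95 for 2 periods, then 31 forever; cooperating earns 62 forever. Multiplying the IC by (1−ρ):
62 ≥ 95(1−ρ^2) + 31ρ^2, so 64·ρ^2 ≥ 33 and ρ^2 ≥ 33/64.
ρ ≥ (33/64)^(1/2) ≈ 0.718.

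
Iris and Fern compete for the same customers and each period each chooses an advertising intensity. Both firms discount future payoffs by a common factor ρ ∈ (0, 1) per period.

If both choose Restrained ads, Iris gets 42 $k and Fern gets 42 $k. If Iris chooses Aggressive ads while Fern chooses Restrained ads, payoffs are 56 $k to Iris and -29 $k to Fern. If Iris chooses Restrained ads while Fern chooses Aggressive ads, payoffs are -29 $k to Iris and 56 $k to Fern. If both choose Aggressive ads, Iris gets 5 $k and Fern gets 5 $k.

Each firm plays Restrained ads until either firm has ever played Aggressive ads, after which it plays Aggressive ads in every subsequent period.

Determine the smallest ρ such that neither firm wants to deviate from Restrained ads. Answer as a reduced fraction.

42/(1−ρ) ≥ 56 + 5ρ/(1−ρ)
42 ≥ 56 − 51ρ
ρ ≥ 14/51.

14/51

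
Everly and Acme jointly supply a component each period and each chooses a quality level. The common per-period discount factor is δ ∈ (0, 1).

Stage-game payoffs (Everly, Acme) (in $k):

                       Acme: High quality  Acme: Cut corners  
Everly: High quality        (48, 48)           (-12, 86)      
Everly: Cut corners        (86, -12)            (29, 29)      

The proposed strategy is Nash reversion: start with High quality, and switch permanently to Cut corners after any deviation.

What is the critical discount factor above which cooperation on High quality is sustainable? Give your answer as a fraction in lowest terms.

2/3

Cooperation forever yields 48 each period: 48/(1−δ).
Deviating yields 86 once, then 29 forever: 86 + 29δ/(1−δ).
No profitable deviation requires 48/(1−δ) ≥ 86 + 29δ/(1−δ).
Multiplying by (1−δ): 48 ≥ 86(1−δ) + 29δ = 86 − 57δ.
So 57δ ≥ 38, i.e. δ ≥ 38/57 = 2/3.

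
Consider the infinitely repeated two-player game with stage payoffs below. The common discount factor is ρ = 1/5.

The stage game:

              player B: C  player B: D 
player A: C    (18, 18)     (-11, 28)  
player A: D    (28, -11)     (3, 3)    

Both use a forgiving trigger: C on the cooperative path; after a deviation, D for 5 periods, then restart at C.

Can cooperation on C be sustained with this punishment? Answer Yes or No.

A one-shot deviation gives 28 now, then 3 for 5 periods, then back to 18.
Gain from deviating: (28−18) today; loss: (18−3) in each of the next 5 periods.
No-deviation condition: (18−3)(ρ+…+ρ^5) ≥ 28−18, i.e. ρ+…+ρ^5 ≥ 2/3.
At ρ = 1/5: ρ+…+ρ^5 = 0.2499 < 0.6667.
So cooperation is not sustainable.

No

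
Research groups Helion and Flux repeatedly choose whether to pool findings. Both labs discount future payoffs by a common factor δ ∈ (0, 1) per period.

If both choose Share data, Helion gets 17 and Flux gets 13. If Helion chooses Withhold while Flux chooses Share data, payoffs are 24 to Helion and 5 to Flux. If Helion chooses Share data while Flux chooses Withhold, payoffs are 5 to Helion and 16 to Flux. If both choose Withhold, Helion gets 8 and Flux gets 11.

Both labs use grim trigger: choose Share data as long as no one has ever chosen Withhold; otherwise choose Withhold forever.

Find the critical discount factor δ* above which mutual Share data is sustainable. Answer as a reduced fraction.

Helion's threshold: (24−17)/(24−8) = 7/16.
Flux's threshold: (16−13)/(16−11) = 3/5.
7/16 < 3/5, so Flux binds and δ* = 3/5.

3/5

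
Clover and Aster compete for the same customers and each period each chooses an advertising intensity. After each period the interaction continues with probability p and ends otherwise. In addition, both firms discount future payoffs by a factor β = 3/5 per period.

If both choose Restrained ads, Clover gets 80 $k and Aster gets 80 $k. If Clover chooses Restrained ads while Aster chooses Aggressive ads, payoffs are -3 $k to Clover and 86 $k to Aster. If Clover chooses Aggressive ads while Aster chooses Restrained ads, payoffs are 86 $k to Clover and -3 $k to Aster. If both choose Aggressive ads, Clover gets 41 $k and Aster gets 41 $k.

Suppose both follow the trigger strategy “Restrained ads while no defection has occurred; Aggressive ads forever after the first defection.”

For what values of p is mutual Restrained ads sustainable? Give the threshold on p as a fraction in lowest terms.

2/9

Expected continuation weight on next period's payoff is β·p = 3/5·p, which plays the role of the discount factor.
Cooperation requires 3/5·p ≥ (86−80)/(86−41) = 2/15, hence p ≥ 2/9.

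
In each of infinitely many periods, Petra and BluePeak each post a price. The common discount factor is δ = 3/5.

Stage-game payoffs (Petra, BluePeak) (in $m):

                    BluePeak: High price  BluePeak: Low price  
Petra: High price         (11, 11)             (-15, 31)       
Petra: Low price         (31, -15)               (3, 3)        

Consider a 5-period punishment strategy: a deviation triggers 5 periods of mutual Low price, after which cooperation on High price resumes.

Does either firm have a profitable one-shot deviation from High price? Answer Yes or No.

IC: δ+…+δ^5 ≥ (31−11)/(11−3) = 5/2.
At δ = 3/5: partial sum = 1.3834 < 2.5000. Cooperation not sustainable.

Yes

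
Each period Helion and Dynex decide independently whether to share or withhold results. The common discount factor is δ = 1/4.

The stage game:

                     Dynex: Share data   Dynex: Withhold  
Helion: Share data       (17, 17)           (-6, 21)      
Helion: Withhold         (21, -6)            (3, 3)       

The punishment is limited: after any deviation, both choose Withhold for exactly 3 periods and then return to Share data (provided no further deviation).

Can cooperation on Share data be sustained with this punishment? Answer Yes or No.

Yes

A one-shot deviation gives 21 now, then 3 for 3 periods, then back to 17.
Gain from deviating: (21−17) today; loss: (17−3) in each of the next 3 periods.
No-deviation condition: (17−3)(δ+…+δ^3) ≥ 21−17, i.e. δ+…+δ^3 ≥ 2/7.
At δ = 1/4: δ+…+δ^3 = 0.3281 ≥ 0.2857.
So cooperation is sustainable.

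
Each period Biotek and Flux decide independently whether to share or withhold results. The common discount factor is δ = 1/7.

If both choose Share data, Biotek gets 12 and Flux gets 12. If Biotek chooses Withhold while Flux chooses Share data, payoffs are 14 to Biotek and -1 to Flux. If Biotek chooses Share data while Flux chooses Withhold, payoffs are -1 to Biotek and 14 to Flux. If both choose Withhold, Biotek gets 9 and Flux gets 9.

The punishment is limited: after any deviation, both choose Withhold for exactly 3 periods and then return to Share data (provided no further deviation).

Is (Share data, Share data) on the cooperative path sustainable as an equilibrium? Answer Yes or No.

No

Comparing payoff streams over the 4 periods until play realigns: cooperate → 12(1+δ+…+δ^3); deviate → 14 + 9(δ+…+δ^3).
Cooperation is sustained iff (12−9)(δ+…+δ^3) ≥ 14−12.
δ+…+δ^3 = 1/7·(1−(1/7)^3)/(1−1/7) = 0.1662, and (14−12)/(12−9) = 0.6667.
0.1662 < 0.6667, so cooperation is not sustainable.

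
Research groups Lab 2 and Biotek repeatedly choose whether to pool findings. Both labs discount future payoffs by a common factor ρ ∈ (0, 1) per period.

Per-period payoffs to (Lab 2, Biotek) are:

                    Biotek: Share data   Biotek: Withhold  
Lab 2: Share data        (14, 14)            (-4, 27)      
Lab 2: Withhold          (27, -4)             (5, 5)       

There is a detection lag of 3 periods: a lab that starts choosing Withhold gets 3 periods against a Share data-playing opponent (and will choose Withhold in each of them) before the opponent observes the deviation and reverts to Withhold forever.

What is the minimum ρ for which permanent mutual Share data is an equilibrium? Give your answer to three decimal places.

The best deviation is to choose Withhold for all 3 undetected periods, earning 27 each, then 5 forever once detected.
Deviation value: 27(1−ρ^3)/(1−ρ) + 5ρ^3/(1−ρ); cooperation value: 14/(1−ρ).
IC: 14 ≥ 27(1−ρ^3) + 5ρ^3 = 27 − 22ρ^3.
So ρ^3 ≥ 13/22, giving ρ ≥ (13/22)^(1/3) ≈ 0.839.

0.839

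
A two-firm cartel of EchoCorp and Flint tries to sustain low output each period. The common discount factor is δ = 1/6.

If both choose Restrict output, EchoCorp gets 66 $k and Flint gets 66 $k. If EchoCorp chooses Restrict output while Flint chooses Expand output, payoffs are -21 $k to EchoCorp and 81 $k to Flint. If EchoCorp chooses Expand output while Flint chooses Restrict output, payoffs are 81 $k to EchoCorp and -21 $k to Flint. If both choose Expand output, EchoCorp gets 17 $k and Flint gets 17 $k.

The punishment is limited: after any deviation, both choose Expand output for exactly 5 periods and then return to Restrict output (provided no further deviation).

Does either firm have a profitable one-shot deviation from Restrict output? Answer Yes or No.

IC: δ+…+δ^5 ≥ (81−66)/(66−17) = 15/49.
At δ = 1/6: partial sum = 0.2000 < 0.3061. Cooperation not sustainable.

Yes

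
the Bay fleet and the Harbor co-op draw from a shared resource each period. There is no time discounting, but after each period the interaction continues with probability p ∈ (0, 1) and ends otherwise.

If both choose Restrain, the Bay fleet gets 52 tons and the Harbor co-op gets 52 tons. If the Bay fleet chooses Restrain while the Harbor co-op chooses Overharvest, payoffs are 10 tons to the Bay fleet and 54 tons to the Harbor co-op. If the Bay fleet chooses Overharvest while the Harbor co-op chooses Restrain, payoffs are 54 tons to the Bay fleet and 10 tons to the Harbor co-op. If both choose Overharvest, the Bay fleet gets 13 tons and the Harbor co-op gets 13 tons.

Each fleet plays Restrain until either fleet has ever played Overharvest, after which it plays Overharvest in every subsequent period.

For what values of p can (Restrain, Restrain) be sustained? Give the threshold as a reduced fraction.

2/41

With no time discounting, the continuation probability p plays the role of the discount factor.
Grim-trigger IC: 52/(1−p) ≥ 54 + 13p/(1−p) ⇒ p ≥ (54−52)/(54−13) = 2/41.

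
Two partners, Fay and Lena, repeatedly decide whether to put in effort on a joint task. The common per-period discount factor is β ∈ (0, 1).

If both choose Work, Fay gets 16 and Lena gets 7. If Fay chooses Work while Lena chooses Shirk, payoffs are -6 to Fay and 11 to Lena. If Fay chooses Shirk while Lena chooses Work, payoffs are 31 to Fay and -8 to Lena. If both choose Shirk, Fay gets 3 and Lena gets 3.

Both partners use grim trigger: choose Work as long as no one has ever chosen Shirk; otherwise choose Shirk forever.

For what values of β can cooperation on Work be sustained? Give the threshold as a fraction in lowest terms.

For Fay: deviation gain 31−16 = 15, per-period punishment loss 16−3 = 13. IC gives β ≥ 15/28.
For Lena: gain 4, loss 4 per period, so β ≥ 4/8 = 1/2.
The tighter constraint is Fay's, so cooperation needs β ≥ 15/28.

15/28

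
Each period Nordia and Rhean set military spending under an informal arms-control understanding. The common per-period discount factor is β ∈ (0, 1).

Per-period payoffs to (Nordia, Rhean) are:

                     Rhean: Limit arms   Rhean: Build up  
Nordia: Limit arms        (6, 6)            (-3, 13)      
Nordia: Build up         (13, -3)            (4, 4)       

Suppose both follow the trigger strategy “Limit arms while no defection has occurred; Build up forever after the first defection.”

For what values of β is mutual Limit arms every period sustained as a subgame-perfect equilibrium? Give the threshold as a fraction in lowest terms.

Cooperation forever yields 6 each period: 6/(1−β).
Deviating yields 13 once, then 4 forever: 13 + 4β/(1−β).
No profitable deviation requires 6/(1−β) ≥ 13 + 4β/(1−β).
Multiplying by (1−β): 6 ≥ 13(1−β) + 4β = 13 − 9β.
So 9β ≥ 7, i.e. β ≥ 7/9.

7/9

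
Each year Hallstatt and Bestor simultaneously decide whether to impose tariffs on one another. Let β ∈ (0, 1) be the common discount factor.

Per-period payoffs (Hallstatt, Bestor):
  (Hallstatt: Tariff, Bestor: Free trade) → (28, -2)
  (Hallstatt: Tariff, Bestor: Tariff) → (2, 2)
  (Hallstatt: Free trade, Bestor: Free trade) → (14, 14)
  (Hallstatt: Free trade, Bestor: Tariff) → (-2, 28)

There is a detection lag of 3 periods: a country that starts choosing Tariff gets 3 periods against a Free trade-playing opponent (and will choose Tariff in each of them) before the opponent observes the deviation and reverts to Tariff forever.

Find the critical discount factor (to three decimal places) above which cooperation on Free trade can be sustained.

Deviating for the 3 undetected periods gains 28−14 = 14 per period over cooperation, then loses 14−2 = 12 per period forever once punishment starts.
Gain: 14(1 + β + … + β^2); loss: 12·β^3/(1−β).
No profitable deviation ⇔ 14(1−β^3) ≤ 12·β^3, i.e. β^3 ≥ 14/(14+12) = 7/13.
Hence β ≥ (7/13)^(1/3) ≈ 0.814.

0.814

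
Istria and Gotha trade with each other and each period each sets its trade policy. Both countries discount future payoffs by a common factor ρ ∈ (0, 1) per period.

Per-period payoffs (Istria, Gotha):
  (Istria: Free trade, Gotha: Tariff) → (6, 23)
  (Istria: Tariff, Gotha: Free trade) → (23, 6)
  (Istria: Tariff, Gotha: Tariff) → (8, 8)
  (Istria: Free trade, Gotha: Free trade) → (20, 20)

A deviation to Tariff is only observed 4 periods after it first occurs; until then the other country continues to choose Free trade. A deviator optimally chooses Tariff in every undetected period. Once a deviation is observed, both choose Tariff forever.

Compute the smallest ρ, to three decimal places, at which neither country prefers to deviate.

The best deviation is to choose Tariff for all 4 undetected periods, earning 23 each, then 8 forever once detected.
Deviation value: 23(1−ρ^4)/(1−ρ) + 8ρ^4/(1−ρ); cooperation value: 20/(1−ρ).
IC: 20 ≥ 23(1−ρ^4) + 8ρ^4 = 23 − 15ρ^4.
So ρ^4 ≥ 3/15 = 1/5, giving ρ ≥ (1/5)^(1/4) ≈ 0.669.

0.669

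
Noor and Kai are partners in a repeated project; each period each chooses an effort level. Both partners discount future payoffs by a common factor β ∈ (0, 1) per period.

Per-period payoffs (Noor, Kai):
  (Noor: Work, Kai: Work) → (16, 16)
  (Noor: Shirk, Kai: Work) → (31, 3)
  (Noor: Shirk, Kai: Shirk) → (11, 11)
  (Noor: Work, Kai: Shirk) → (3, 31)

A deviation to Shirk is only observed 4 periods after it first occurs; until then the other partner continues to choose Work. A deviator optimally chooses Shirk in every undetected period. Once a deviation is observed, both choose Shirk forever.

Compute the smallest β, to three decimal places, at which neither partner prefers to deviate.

A deviator earns 31 for 4 periods, then 11 forever; cooperating earns 16 forever. Multiplying the IC by (1−β):
16 ≥ 31(1−β^4) + 11β^4, so 20·β^4 ≥ 15 and β^4 ≥ 3/4.
β ≥ (3/4)^(1/4) ≈ 0.931.

0.931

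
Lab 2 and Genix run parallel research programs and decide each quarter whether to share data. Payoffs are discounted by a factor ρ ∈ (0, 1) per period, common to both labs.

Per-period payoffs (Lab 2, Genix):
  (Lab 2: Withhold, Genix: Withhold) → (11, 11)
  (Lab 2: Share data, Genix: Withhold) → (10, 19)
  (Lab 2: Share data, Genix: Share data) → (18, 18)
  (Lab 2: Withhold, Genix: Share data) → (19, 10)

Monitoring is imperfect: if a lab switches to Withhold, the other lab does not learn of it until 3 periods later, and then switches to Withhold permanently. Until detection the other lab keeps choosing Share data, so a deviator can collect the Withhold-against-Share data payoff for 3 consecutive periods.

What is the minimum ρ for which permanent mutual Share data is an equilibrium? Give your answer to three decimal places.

Deviating for the 3 undetected periods gains 19−18 = 1 per period over cooperation, then loses 18−11 = 7 per period forever once punishment starts.
Gain: 1(1 + ρ + … + ρ^2); loss: 7·ρ^3/(1−ρ).
No profitable deviation ⇔ 1(1−ρ^3) ≤ 7·ρ^3, i.e. ρ^3 ≥ 1/(1+7) = 1/8.
Hence ρ ≥ (1/8)^(1/3) ≈ 0.500.

0.500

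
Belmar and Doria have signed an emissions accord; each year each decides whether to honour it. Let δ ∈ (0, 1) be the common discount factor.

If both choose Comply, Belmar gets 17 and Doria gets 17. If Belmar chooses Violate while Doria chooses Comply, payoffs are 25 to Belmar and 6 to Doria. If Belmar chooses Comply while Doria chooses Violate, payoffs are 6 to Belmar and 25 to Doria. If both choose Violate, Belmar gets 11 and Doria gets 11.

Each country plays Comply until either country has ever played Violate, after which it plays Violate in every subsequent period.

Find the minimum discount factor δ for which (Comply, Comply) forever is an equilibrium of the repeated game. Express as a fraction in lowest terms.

Under grim trigger the critical discount factor is (T−C)/(T−P) with T = 25, C = 17, P = 11.
δ* = (25−17)/(25−11) = 8/14 = 4/7.

4/7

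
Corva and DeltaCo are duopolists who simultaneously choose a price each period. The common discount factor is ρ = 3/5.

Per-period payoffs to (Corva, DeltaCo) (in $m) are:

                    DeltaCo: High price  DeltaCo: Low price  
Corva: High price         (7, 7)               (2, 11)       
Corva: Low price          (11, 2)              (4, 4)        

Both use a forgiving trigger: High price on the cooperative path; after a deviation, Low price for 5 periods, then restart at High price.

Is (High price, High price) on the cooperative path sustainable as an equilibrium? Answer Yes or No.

Comparing payoff streams over the 6 periods until play realigns: cooperate → 7(1+ρ+…+ρ^5); deviate → 11 + 4(ρ+…+ρ^5).
Cooperation is sustained iff (7−4)(ρ+…+ρ^5) ≥ 11−7.
ρ+…+ρ^5 = 3/5·(1−(3/5)^5)/(1−3/5) = 1.3834, and (11−7)/(7−4) = 1.3333.
1.3834 ≥ 1.3333, so cooperation is sustainable.

Yes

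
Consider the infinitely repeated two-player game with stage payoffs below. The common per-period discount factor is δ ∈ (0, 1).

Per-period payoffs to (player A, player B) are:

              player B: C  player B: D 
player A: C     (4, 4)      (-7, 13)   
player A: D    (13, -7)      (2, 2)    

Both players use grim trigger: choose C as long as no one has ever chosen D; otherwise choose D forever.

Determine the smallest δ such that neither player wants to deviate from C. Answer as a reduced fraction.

4/(1−δ) ≥ 13 + 2δ/(1−δ)
4 ≥ 13 − 11δ
δ ≥ 9/11.

9/11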